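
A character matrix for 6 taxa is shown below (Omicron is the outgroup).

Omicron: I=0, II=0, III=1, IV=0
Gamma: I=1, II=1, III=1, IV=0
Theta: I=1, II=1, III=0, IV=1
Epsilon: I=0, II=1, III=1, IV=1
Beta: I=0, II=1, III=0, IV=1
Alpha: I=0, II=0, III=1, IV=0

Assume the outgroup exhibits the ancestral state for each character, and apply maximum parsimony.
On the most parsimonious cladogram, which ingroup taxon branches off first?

Alpha

Character polarity is set by the outgroup: the derived state is whichever differs from the outgroup's state, so for III the derived state is '0', and for the remaining characters it is '1'.
I (state '1') occurs in Gamma and Theta but conflicts with the nesting implied by the other characters — most parsimoniously interpreted as homoplasy.
II: derived state '1' in Beta, Epsilon, Gamma, and Theta only — synapomorphy for {Beta, Epsilon, Gamma, Theta}.
Only Beta and Theta show the derived state '0' for III, supporting them as a clade.
Only Beta, Epsilon, and Theta show the derived state '1' for IV, supporting them as a clade.
Most parsimonious ingroup topology: ((Gamma,((Theta,Beta),Epsilon)),Alpha).
Alpha is sister to the clade containing all other ingroup taxa, so it is the earliest-diverging (most basal) ingroup lineage.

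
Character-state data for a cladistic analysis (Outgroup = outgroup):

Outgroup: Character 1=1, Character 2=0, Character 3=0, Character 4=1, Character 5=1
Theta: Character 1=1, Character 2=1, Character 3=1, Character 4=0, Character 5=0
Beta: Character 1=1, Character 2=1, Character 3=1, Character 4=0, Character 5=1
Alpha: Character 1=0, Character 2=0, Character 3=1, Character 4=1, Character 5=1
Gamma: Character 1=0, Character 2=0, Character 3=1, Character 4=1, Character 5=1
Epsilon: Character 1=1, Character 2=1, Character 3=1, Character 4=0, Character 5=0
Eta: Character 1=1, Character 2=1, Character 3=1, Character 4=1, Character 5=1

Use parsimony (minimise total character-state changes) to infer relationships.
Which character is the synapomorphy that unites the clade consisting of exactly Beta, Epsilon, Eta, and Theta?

Character polarity is set by the outgroup: the derived state is whichever differs from the outgroup's state, so for Character 1, Character 4, Character 5 the derived state is '0', and for the remaining characters it is '1'.
Character 1: derived state '0' in Alpha and Gamma only — synapomorphy for {Alpha, Gamma}.
Character 2 (derived state '1') is shared by Beta, Epsilon, Eta, and Theta — a synapomorphy uniting that clade.
Character 3 (derived state '1') is shared by all ingroup taxa — unites the whole ingroup.
Only Beta, Epsilon, and Theta show the derived state '0' for Character 4, supporting them as a clade.
Character 5 (derived state '0') is shared by Epsilon and Theta — a synapomorphy uniting that clade.
Most parsimonious ingroup topology: ((((Theta,Epsilon),Beta),Eta),(Alpha,Gamma)).
The clade {Beta, Epsilon, Eta, Theta} is supported by Character 2: its derived state '1' occurs in exactly those taxa and in no other taxon (including the outgroup).

Character 2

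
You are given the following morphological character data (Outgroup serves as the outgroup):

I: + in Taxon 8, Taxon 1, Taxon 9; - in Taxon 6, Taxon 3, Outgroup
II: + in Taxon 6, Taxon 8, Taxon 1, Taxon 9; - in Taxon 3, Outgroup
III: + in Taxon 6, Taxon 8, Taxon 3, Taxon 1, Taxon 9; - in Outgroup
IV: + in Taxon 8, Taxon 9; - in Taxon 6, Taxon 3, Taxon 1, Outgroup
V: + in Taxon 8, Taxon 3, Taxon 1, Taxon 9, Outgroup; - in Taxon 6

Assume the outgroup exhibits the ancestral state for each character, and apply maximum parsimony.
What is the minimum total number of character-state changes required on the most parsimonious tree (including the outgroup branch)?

Character polarity is set by the outgroup: the derived state is whichever differs from the outgroup's state, so for V the derived state is '-', and for the remaining characters it is '+'.
I (derived state '+') is shared by Taxon 1, Taxon 8, and Taxon 9 — a synapomorphy uniting that clade.
II: derived state '+' in Taxon 1, Taxon 6, Taxon 8, and Taxon 9 only — synapomorphy for {Taxon 1, Taxon 6, Taxon 8, Taxon 9}.
III (derived state '+') is shared by all ingroup taxa — unites the whole ingroup.
Only Taxon 8 and Taxon 9 show the derived state '+' for IV, supporting them as a clade.
V: derived state '-' in Taxon 6 only — an autapomorphy, so it tells us nothing about relationships among taxa.
Most parsimonious ingroup topology: (Taxon 3,(((Taxon 8,Taxon 9),Taxon 1),Taxon 6)).
Changes per character on this tree: I: 1; II: 1; III: 1; IV: 1; V: 1.
Total = 5.

5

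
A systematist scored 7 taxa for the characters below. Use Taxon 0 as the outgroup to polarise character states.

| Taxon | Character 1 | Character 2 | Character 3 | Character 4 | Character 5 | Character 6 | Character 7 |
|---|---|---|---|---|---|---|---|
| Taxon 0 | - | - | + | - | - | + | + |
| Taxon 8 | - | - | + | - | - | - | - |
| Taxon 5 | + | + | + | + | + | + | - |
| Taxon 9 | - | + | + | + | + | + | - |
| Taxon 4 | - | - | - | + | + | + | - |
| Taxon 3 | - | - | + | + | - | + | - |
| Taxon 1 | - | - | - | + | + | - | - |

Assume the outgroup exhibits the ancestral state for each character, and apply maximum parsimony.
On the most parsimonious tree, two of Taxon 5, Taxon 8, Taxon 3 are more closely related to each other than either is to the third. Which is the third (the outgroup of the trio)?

Character polarity is set by the outgroup: the derived state is whichever differs from the outgroup's state, so for Character 3, Character 6, Character 7 the derived state is '-', and for the remaining characters it is '+'.
Character 1: derived state '+' in Taxon 5 only — an autapomorphy, so it tells us nothing about relationships among taxa.
Character 2: derived state '+' in Taxon 5 and Taxon 9 only — synapomorphy for {Taxon 5, Taxon 9}.
Only Taxon 1 and Taxon 4 show the derived state '-' for Character 3, supporting them as a clade.
Character 4 (derived state '+') is shared by Taxon 1, Taxon 3, Taxon 4, Taxon 5, and Taxon 9 — a synapomorphy uniting that clade.
Only Taxon 1, Taxon 4, Taxon 5, and Taxon 9 show the derived state '+' for Character 5, supporting them as a clade.
Character 6 (state '-') occurs in Taxon 1 and Taxon 8 but conflicts with the nesting implied by the other characters — most parsimoniously interpreted as homoplasy.
All ingroup taxa share the derived state '-' for Character 7; it defines the ingroup but does not resolve relationships within it.
Most parsimonious ingroup topology: ((Taxon 3,((Taxon 4,Taxon 1),(Taxon 5,Taxon 9))),Taxon 8).
Taxon 5 and Taxon 3 share a more recent common ancestor with each other than either does with Taxon 8, so Taxon 8 is the least closely related of the three.

Taxon 8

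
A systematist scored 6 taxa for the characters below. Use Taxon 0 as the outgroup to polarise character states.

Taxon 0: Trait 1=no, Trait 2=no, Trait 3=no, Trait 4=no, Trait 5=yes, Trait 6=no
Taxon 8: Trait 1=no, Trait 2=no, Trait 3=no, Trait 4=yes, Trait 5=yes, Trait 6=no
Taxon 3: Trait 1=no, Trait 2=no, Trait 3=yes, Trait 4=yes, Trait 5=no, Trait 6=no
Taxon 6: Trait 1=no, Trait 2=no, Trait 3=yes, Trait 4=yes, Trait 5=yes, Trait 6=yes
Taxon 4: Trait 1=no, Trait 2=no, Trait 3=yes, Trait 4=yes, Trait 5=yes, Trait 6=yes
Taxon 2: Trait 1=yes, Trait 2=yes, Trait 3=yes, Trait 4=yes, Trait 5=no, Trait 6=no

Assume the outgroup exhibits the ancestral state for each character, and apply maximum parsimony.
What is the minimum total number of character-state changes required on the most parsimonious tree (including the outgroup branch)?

Character polarity is set by the outgroup: the derived state is whichever differs from the outgroup's state, so for Trait 5 the derived state is 'no', and for the remaining characters it is 'yes'.
Trait 1: derived state 'yes' in Taxon 2 only — an autapomorphy, so it tells us nothing about relationships among taxa.
Trait 2 (derived state 'yes') is unique to Taxon 2 (autapomorphy; uninformative for grouping).
Only Taxon 2, Taxon 3, Taxon 4, and Taxon 6 show the derived state 'yes' for Trait 3, supporting them as a clade.
All ingroup taxa share the derived state 'yes' for Trait 4; it defines the ingroup but does not resolve relationships within it.
Trait 5: derived state 'no' in Taxon 2 and Taxon 3 only — synapomorphy for {Taxon 2, Taxon 3}.
Trait 6 (derived state 'yes') is shared by Taxon 4 and Taxon 6 — a synapomorphy uniting that clade.
Most parsimonious ingroup topology: (Taxon 8,((Taxon 3,Taxon 2),(Taxon 6,Taxon 4))).
Changes per character on this tree: Trait 1: 1; Trait 2: 1; Trait 3: 1; Trait 4: 1; Trait 5: 1; Trait 6: 1.
Total = 6.

6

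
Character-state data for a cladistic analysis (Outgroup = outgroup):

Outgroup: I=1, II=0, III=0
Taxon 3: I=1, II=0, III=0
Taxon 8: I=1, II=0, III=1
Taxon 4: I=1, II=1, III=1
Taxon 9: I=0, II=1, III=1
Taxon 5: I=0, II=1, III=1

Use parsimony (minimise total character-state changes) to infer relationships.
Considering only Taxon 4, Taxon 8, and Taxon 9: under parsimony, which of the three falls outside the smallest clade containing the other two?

Character polarity is set by the outgroup: the derived state is whichever differs from the outgroup's state, so for I the derived state is '0', and for the remaining characters it is '1'.
I: derived state '0' in Taxon 5 and Taxon 9 only — synapomorphy for {Taxon 5, Taxon 9}.
II: derived state '1' in Taxon 4, Taxon 5, and Taxon 9 only — synapomorphy for {Taxon 4, Taxon 5, Taxon 9}.
Only Taxon 4, Taxon 5, Taxon 8, and Taxon 9 show the derived state '1' for III, supporting them as a clade.
Most parsimonious ingroup topology: (Taxon 3,(Taxon 8,(Taxon 4,(Taxon 9,Taxon 5)))).
Taxon 4 and Taxon 9 share a more recent common ancestor with each other than either does with Taxon 8, so Taxon 8 is the least closely related of the three.

Taxon 8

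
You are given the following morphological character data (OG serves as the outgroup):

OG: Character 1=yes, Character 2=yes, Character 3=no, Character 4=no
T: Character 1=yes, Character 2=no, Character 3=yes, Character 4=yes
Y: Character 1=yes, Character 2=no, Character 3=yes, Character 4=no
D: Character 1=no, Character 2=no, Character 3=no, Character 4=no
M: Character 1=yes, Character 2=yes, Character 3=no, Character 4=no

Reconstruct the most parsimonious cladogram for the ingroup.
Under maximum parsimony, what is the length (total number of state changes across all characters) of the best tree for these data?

4

Character polarity is set by the outgroup: the derived state is whichever differs from the outgroup's state, so for Character 1, Character 2 the derived state is 'no', and for the remaining characters it is 'yes'.
Character 1 (derived state 'no') is unique to D (autapomorphy; uninformative for grouping).
Character 2 (derived state 'no') is shared by D, T, and Y — a synapomorphy uniting that clade.
Only T and Y show the derived state 'yes' for Character 3, supporting them as a clade.
Character 4 (derived state 'yes') is unique to T (autapomorphy; uninformative for grouping).
Most parsimonious ingroup topology: (((T,Y),D),M).
Changes per character on this tree: Character 1: 1; Character 2: 1; Character 3: 1; Character 4: 1.
Total = 4.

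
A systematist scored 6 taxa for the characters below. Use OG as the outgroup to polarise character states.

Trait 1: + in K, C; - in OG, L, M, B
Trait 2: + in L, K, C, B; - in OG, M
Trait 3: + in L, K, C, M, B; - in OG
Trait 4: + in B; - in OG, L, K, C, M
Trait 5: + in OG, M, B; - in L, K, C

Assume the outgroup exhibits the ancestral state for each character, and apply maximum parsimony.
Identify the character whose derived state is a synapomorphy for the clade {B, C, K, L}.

Trait 2

Character polarity is set by the outgroup: the derived state is whichever differs from the outgroup's state, so for Trait 5 the derived state is '-', and for the remaining characters it is '+'.
Only C and K show the derived state '+' for Trait 1, supporting them as a clade.
Only B, C, K, and L show the derived state '+' for Trait 2, supporting them as a clade.
All ingroup taxa share the derived state '+' for Trait 3; it defines the ingroup but does not resolve relationships within it.
Trait 4: derived state '+' in B only — an autapomorphy, so it tells us nothing about relationships among taxa.
Trait 5: derived state '-' in C, K, and L only — synapomorphy for {C, K, L}.
Most parsimonious ingroup topology: (((L,(K,C)),B),M).
The clade {B, C, K, L} is supported by Trait 2: its derived state '+' occurs in exactly those taxa and in no other taxon (including the outgroup).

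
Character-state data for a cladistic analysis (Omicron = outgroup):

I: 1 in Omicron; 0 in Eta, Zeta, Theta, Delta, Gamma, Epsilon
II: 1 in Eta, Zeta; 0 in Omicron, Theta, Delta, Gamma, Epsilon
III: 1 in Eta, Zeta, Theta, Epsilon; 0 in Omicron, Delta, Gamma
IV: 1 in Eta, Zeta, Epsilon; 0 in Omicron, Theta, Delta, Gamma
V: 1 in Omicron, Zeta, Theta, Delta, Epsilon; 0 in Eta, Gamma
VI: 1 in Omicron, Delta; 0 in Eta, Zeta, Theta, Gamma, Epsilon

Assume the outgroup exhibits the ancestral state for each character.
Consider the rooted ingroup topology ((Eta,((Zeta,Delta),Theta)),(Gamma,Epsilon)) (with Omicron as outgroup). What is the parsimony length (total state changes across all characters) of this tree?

13

Map each character onto ((Eta,((Zeta,Delta),Theta)),(Gamma,Epsilon)) (rooted by Omicron) and count the minimum state changes it requires (Fitch parsimony):
I: 1; II: 2; III: 3; IV: 3; V: 2; VI: 2.
Total tree length = 13.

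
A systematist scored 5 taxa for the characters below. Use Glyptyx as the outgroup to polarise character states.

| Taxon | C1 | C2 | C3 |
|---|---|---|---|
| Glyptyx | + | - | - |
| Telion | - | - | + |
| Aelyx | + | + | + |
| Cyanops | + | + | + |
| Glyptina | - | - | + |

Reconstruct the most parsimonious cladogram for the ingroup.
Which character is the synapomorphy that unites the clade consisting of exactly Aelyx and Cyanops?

Character polarity is set by the outgroup: the derived state is whichever differs from the outgroup's state, so for C1 the derived state is '-', and for the remaining characters it is '+'.
C1 (derived state '-') is shared by Glyptina and Telion — a synapomorphy uniting that clade.
C2: derived state '+' in Aelyx and Cyanops only — synapomorphy for {Aelyx, Cyanops}.
All ingroup taxa share the derived state '+' for C3; it defines the ingroup but does not resolve relationships within it.
Most parsimonious ingroup topology: ((Telion,Glyptina),(Aelyx,Cyanops)).
The clade {Aelyx, Cyanops} is supported by C2: its derived state '+' occurs in exactly those taxa and in no other taxon (including the outgroup).

C2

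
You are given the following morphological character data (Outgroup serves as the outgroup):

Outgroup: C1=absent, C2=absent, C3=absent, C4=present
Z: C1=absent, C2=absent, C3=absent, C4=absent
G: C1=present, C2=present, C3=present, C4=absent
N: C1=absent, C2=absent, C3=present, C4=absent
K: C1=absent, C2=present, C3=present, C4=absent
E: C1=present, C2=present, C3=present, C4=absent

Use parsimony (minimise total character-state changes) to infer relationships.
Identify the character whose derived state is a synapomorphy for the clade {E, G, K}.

C2

Character polarity is set by the outgroup: the derived state is whichever differs from the outgroup's state, so for C4 the derived state is 'absent', and for the remaining characters it is 'present'.
Only E and G show the derived state 'present' for C1, supporting them as a clade.
Only E, G, and K show the derived state 'present' for C2, supporting them as a clade.
C3 (derived state 'present') is shared by E, G, K, and N — a synapomorphy uniting that clade.
C4 (derived state 'absent') is shared by all ingroup taxa — unites the whole ingroup.
Most parsimonious ingroup topology: ((((G,E),K),N),Z).
The clade {E, G, K} is supported by C2: its derived state 'present' occurs in exactly those taxa and in no other taxon (including the outgroup).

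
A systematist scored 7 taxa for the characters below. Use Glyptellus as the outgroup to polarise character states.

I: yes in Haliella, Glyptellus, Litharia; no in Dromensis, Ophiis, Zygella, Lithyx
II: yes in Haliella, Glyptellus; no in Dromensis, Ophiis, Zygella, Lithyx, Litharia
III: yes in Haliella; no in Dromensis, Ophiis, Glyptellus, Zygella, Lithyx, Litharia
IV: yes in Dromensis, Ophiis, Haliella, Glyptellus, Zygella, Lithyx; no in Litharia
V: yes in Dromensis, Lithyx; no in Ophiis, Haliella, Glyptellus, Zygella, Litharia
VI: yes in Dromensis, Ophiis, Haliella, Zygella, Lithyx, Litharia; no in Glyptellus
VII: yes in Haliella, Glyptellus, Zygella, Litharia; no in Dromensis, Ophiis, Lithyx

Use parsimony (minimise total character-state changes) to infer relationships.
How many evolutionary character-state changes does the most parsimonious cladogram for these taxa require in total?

7

Character polarity is set by the outgroup: the derived state is whichever differs from the outgroup's state, so for I, II, IV, VII the derived state is 'no', and for the remaining characters it is 'yes'.
I (derived state 'no') is shared by Dromensis, Lithyx, Ophiis, and Zygella — a synapomorphy uniting that clade.
Only Dromensis, Litharia, Lithyx, Ophiis, and Zygella show the derived state 'no' for II, supporting them as a clade.
III: derived state 'yes' in Haliella only — an autapomorphy, so it tells us nothing about relationships among taxa.
IV: derived state 'no' in Litharia only — an autapomorphy, so it tells us nothing about relationships among taxa.
Only Dromensis and Lithyx show the derived state 'yes' for V, supporting them as a clade.
VI (derived state 'yes') is shared by all ingroup taxa — unites the whole ingroup.
VII: derived state 'no' in Dromensis, Lithyx, and Ophiis only — synapomorphy for {Dromensis, Lithyx, Ophiis}.
Most parsimonious ingroup topology: (((((Dromensis,Lithyx),Ophiis),Zygella),Litharia),Haliella).
Changes per character on this tree: I: 1; II: 1; III: 1; IV: 1; V: 1; VI: 1; VII: 1.
Total = 7.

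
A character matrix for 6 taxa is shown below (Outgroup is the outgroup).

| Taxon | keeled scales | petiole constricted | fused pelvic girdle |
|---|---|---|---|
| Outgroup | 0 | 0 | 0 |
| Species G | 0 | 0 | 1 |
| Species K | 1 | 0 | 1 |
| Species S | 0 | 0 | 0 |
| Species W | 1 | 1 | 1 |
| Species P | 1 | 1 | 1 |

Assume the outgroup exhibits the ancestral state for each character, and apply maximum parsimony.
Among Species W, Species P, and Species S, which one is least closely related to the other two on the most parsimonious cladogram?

Species S

The outgroup has state '0' for every character, so '1' is the derived state throughout.
keeled scales (derived state '1') is shared by Species K, Species P, and Species W — a synapomorphy uniting that clade.
Only Species P and Species W show the derived state '1' for petiole constricted, supporting them as a clade.
fused pelvic girdle (derived state '1') is shared by Species G, Species K, Species P, and Species W — a synapomorphy uniting that clade.
Most parsimonious ingroup topology: ((Species G,(Species K,(Species W,Species P))),Species S).
Species W and Species P share a more recent common ancestor with each other than either does with Species S, so Species S is the least closely related of the three.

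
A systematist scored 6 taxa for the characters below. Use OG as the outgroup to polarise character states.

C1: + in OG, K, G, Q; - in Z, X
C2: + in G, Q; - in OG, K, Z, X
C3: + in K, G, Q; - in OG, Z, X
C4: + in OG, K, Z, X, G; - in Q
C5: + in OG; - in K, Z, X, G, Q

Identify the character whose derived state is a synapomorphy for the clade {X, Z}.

Character polarity is set by the outgroup: the derived state is whichever differs from the outgroup's state, so for C1, C4, C5 the derived state is '-', and for the remaining characters it is '+'.
C1: derived state '-' in X and Z only — synapomorphy for {X, Z}.
Only G and Q show the derived state '+' for C2, supporting them as a clade.
C3: derived state '+' in G, K, and Q only — synapomorphy for {G, K, Q}.
C4 (derived state '-') is unique to Q (autapomorphy; uninformative for grouping).
All ingroup taxa share the derived state '-' for C5; it defines the ingroup but does not resolve relationships within it.
Most parsimonious ingroup topology: ((K,(G,Q)),(Z,X)).
The clade {X, Z} is supported by C1: its derived state '-' occurs in exactly those taxa and in no other taxon (including the outgroup).

C1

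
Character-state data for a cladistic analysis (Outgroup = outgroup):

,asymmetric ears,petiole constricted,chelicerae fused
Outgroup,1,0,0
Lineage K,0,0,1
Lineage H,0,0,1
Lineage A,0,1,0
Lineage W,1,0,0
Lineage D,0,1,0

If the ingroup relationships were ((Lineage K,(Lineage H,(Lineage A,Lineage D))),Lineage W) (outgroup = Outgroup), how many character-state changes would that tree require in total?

Map each character onto ((Lineage K,(Lineage H,(Lineage A,Lineage D))),Lineage W) (rooted by Outgroup) and count the minimum state changes it requires (Fitch parsimony):
asymmetric ears: 1; petiole constricted: 1; chelicerae fused: 2.
Total tree length = 4.

4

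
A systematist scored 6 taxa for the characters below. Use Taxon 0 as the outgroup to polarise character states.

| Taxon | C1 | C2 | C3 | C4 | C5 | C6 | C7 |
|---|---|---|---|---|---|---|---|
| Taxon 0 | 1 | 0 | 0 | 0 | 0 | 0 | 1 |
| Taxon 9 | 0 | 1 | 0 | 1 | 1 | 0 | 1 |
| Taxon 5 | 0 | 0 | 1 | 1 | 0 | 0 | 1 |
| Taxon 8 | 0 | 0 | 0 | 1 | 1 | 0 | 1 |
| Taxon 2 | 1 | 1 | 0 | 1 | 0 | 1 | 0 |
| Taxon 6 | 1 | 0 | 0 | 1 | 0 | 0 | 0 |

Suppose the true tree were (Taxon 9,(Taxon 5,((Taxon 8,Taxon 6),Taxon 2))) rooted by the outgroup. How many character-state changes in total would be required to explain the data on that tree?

12

Map each character onto (Taxon 9,(Taxon 5,((Taxon 8,Taxon 6),Taxon 2))) (rooted by Taxon 0) and count the minimum state changes it requires (Fitch parsimony):
C1: 3; C2: 2; C3: 1; C4: 1; C5: 2; C6: 1; C7: 2.
Total tree length = 12.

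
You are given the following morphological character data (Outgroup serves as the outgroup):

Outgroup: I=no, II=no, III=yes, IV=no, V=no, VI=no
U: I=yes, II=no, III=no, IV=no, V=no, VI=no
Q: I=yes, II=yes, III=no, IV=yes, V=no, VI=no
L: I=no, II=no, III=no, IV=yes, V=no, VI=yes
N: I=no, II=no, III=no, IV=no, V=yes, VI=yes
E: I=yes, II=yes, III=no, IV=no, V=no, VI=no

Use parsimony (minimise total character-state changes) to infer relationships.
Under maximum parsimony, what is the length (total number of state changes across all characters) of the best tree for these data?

Character polarity is set by the outgroup: the derived state is whichever differs from the outgroup's state, so for III the derived state is 'no', and for the remaining characters it is 'yes'.
I: derived state 'yes' in E, Q, and U only — synapomorphy for {E, Q, U}.
II: derived state 'yes' in E and Q only — synapomorphy for {E, Q}.
III (derived state 'no') is shared by all ingroup taxa — unites the whole ingroup.
IV groups L and Q, which is incompatible with the clades supported by the remaining characters; treating it as convergent (homoplasy) costs fewer steps than any alternative tree.
V: derived state 'yes' in N only — an autapomorphy, so it tells us nothing about relationships among taxa.
VI (derived state 'yes') is shared by L and N — a synapomorphy uniting that clade.
Most parsimonious ingroup topology: ((U,(Q,E)),(L,N)).
Changes per character on this tree: I: 1; II: 1; III: 1; IV: 2; V: 1; VI: 1.
Total = 7.

7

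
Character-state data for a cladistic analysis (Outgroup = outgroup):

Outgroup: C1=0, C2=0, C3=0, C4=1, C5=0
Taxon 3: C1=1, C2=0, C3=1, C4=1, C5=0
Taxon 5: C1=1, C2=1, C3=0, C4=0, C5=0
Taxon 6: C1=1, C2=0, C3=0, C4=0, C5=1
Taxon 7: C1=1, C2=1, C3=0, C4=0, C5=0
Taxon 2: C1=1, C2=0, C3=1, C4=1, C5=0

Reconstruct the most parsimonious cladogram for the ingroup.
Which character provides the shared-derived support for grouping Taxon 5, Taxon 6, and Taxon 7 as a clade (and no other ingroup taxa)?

C4

Character polarity is set by the outgroup: the derived state is whichever differs from the outgroup's state, so for C4 the derived state is '0', and for the remaining characters it is '1'.
All ingroup taxa share the derived state '1' for C1; it defines the ingroup but does not resolve relationships within it.
Only Taxon 5 and Taxon 7 show the derived state '1' for C2, supporting them as a clade.
Only Taxon 2 and Taxon 3 show the derived state '1' for C3, supporting them as a clade.
C4 (derived state '0') is shared by Taxon 5, Taxon 6, and Taxon 7 — a synapomorphy uniting that clade.
C5: derived state '1' in Taxon 6 only — an autapomorphy, so it tells us nothing about relationships among taxa.
Most parsimonious ingroup topology: ((Taxon 3,Taxon 2),((Taxon 5,Taxon 7),Taxon 6)).
The clade {Taxon 5, Taxon 6, Taxon 7} is supported by C4: its derived state '0' occurs in exactly those taxa and in no other taxon (including the outgroup).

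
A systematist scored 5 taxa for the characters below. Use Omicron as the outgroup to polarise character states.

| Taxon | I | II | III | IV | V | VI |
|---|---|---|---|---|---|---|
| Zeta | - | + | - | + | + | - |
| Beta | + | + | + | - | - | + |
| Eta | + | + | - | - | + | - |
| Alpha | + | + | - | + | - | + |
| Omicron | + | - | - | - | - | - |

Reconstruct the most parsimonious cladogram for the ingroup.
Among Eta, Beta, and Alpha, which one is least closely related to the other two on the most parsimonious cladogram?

Eta

Character polarity is set by the outgroup: the derived state is whichever differs from the outgroup's state, so for I the derived state is '-', and for the remaining characters it is '+'.
I: derived state '-' in Zeta only — an autapomorphy, so it tells us nothing about relationships among taxa.
II (derived state '+') is shared by all ingroup taxa — unites the whole ingroup.
III: derived state '+' in Beta only — an autapomorphy, so it tells us nothing about relationships among taxa.
IV groups Alpha and Zeta, which is incompatible with the clades supported by the remaining characters; treating it as convergent (homoplasy) costs fewer steps than any alternative tree.
Only Eta and Zeta show the derived state '+' for V, supporting them as a clade.
VI (derived state '+') is shared by Alpha and Beta — a synapomorphy uniting that clade.
Most parsimonious ingroup topology: ((Beta,Alpha),(Eta,Zeta)).
Beta and Alpha share a more recent common ancestor with each other than either does with Eta, so Eta is the least closely related of the three.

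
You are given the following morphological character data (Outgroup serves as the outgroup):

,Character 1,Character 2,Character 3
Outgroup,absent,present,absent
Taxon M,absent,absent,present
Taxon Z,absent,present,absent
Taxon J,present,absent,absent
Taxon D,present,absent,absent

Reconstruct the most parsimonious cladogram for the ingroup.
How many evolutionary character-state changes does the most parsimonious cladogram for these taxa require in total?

3

Character polarity is set by the outgroup: the derived state is whichever differs from the outgroup's state, so for Character 2 the derived state is 'absent', and for the remaining characters it is 'present'.
Only Taxon D and Taxon J show the derived state 'present' for Character 1, supporting them as a clade.
Character 2 (derived state 'absent') is shared by Taxon D, Taxon J, and Taxon M — a synapomorphy uniting that clade.
Character 3: derived state 'present' in Taxon M only — an autapomorphy, so it tells us nothing about relationships among taxa.
Most parsimonious ingroup topology: ((Taxon M,(Taxon J,Taxon D)),Taxon Z).
Changes per character on this tree: Character 1: 1; Character 2: 1; Character 3: 1.
Total = 3.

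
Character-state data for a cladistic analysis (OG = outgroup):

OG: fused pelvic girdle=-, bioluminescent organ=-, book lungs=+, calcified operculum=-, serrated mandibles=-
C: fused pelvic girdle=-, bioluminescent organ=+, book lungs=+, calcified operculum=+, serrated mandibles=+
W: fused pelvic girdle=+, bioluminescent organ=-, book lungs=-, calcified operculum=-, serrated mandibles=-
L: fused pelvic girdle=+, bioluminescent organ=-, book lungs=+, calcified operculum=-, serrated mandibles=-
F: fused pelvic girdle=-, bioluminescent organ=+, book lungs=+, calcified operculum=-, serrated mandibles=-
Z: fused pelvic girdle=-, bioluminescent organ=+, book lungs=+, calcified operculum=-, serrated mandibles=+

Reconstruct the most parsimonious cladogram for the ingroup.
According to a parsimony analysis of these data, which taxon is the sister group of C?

Character polarity is set by the outgroup: the derived state is whichever differs from the outgroup's state, so for book lungs the derived state is '-', and for the remaining characters it is '+'.
fused pelvic girdle (derived state '+') is shared by L and W — a synapomorphy uniting that clade.
bioluminescent organ (derived state '+') is shared by C, F, and Z — a synapomorphy uniting that clade.
book lungs (derived state '-') is unique to W (autapomorphy; uninformative for grouping).
calcified operculum (derived state '+') is unique to C (autapomorphy; uninformative for grouping).
serrated mandibles (derived state '+') is shared by C and Z — a synapomorphy uniting that clade.
Most parsimonious ingroup topology: (((C,Z),F),(W,L)).
C and Z form a cherry on this tree, so they are sister taxa.

Z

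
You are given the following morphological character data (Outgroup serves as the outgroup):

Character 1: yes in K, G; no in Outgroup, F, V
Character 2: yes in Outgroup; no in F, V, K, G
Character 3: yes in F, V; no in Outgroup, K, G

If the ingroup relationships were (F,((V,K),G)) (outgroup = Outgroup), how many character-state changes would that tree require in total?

Map each character onto (F,((V,K),G)) (rooted by Outgroup) and count the minimum state changes it requires (Fitch parsimony):
Character 1: 2; Character 2: 1; Character 3: 2.
Total tree length = 5.

5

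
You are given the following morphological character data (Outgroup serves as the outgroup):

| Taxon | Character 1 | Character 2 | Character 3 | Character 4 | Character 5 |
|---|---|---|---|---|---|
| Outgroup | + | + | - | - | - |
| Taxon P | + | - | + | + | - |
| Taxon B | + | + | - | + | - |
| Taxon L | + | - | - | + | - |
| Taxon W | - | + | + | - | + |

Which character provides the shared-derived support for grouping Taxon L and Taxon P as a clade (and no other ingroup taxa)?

Character 2

Character polarity is set by the outgroup: the derived state is whichever differs from the outgroup's state, so for Character 1, Character 2 the derived state is '-', and for the remaining characters it is '+'.
Character 1: derived state '-' in Taxon W only — an autapomorphy, so it tells us nothing about relationships among taxa.
Character 2: derived state '-' in Taxon L and Taxon P only — synapomorphy for {Taxon L, Taxon P}.
Character 3 (state '+') occurs in Taxon P and Taxon W but conflicts with the nesting implied by the other characters — most parsimoniously interpreted as homoplasy.
Character 4: derived state '+' in Taxon B, Taxon L, and Taxon P only — synapomorphy for {Taxon B, Taxon L, Taxon P}.
Character 5 (derived state '+') is unique to Taxon W (autapomorphy; uninformative for grouping).
Most parsimonious ingroup topology: (((Taxon P,Taxon L),Taxon B),Taxon W).
The clade {Taxon L, Taxon P} is supported by Character 2: its derived state '-' occurs in exactly those taxa and in no other taxon (including the outgroup).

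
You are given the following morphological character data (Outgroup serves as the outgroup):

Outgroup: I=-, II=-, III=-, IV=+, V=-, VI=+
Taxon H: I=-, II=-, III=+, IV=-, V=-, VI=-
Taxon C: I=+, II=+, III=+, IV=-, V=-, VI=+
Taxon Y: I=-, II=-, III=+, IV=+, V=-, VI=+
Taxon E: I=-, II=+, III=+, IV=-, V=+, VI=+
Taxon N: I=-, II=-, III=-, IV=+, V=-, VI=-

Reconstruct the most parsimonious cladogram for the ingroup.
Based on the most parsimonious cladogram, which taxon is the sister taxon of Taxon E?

Taxon C

Character polarity is set by the outgroup: the derived state is whichever differs from the outgroup's state, so for IV, VI the derived state is '-', and for the remaining characters it is '+'.
I: derived state '+' in Taxon C only — an autapomorphy, so it tells us nothing about relationships among taxa.
II (derived state '+') is shared by Taxon C and Taxon E — a synapomorphy uniting that clade.
III: derived state '+' in Taxon C, Taxon E, Taxon H, and Taxon Y only — synapomorphy for {Taxon C, Taxon E, Taxon H, Taxon Y}.
IV: derived state '-' in Taxon C, Taxon E, and Taxon H only — synapomorphy for {Taxon C, Taxon E, Taxon H}.
V: derived state '+' in Taxon E only — an autapomorphy, so it tells us nothing about relationships among taxa.
VI (state '-') occurs in Taxon H and Taxon N but conflicts with the nesting implied by the other characters — most parsimoniously interpreted as homoplasy.
Most parsimonious ingroup topology: (((Taxon H,(Taxon C,Taxon E)),Taxon Y),Taxon N).
Taxon E and Taxon C form a cherry on this tree, so they are sister taxa.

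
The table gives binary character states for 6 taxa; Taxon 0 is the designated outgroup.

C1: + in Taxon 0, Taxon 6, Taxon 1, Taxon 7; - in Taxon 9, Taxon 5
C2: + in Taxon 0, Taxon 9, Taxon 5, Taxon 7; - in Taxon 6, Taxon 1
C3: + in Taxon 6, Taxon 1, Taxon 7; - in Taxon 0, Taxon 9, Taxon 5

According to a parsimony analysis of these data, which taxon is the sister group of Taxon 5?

Character polarity is set by the outgroup: the derived state is whichever differs from the outgroup's state, so for C1, C2 the derived state is '-', and for the remaining characters it is '+'.
C1: derived state '-' in Taxon 5 and Taxon 9 only — synapomorphy for {Taxon 5, Taxon 9}.
Only Taxon 1 and Taxon 6 show the derived state '-' for C2, supporting them as a clade.
C3 (derived state '+') is shared by Taxon 1, Taxon 6, and Taxon 7 — a synapomorphy uniting that clade.
Most parsimonious ingroup topology: ((Taxon 9,Taxon 5),((Taxon 6,Taxon 1),Taxon 7)).
Taxon 5 and Taxon 9 form a cherry on this tree, so they are sister taxa.

Taxon 9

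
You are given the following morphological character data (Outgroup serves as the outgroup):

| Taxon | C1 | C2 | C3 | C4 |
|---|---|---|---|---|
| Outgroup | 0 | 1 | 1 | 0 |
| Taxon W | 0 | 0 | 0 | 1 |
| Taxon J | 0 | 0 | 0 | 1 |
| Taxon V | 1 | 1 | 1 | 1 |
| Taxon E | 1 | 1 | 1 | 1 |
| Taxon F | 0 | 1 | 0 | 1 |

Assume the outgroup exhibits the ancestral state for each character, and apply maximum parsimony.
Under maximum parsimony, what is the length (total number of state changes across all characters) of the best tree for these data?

4

Character polarity is set by the outgroup: the derived state is whichever differs from the outgroup's state, so for C2, C3 the derived state is '0', and for the remaining characters it is '1'.
Only Taxon E and Taxon V show the derived state '1' for C1, supporting them as a clade.
C2: derived state '0' in Taxon J and Taxon W only — synapomorphy for {Taxon J, Taxon W}.
Only Taxon F, Taxon J, and Taxon W show the derived state '0' for C3, supporting them as a clade.
C4 (derived state '1') is shared by all ingroup taxa — unites the whole ingroup.
Most parsimonious ingroup topology: (((Taxon W,Taxon J),Taxon F),(Taxon V,Taxon E)).
Changes per character on this tree: C1: 1; C2: 1; C3: 1; C4: 1.
Total = 4.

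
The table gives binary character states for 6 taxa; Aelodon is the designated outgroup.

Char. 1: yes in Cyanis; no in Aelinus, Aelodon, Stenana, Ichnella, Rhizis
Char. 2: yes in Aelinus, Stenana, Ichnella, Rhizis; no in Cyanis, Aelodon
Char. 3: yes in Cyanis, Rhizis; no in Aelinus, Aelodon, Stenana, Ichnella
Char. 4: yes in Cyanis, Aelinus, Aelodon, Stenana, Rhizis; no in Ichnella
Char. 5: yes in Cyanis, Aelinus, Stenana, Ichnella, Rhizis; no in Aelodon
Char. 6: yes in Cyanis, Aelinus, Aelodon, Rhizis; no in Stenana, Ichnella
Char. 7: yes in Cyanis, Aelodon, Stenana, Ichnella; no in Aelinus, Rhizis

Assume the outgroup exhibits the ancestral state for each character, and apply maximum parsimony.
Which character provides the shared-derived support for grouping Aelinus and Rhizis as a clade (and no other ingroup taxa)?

Character polarity is set by the outgroup: the derived state is whichever differs from the outgroup's state, so for Char. 4, Char. 6, Char. 7 the derived state is 'no', and for the remaining characters it is 'yes'.
Char. 1: derived state 'yes' in Cyanis only — an autapomorphy, so it tells us nothing about relationships among taxa.
Char. 2: derived state 'yes' in Aelinus, Ichnella, Rhizis, and Stenana only — synapomorphy for {Aelinus, Ichnella, Rhizis, Stenana}.
Char. 3 (state 'yes') occurs in Cyanis and Rhizis but conflicts with the nesting implied by the other characters — most parsimoniously interpreted as homoplasy.
Char. 4 (derived state 'no') is unique to Ichnella (autapomorphy; uninformative for grouping).
Char. 5 (derived state 'yes') is shared by all ingroup taxa — unites the whole ingroup.
Char. 6: derived state 'no' in Ichnella and Stenana only — synapomorphy for {Ichnella, Stenana}.
Char. 7 (derived state 'no') is shared by Aelinus and Rhizis — a synapomorphy uniting that clade.
Most parsimonious ingroup topology: (((Rhizis,Aelinus),(Stenana,Ichnella)),Cyanis).
The clade {Aelinus, Rhizis} is supported by Char. 7: its derived state 'no' occurs in exactly those taxa and in no other taxon (including the outgroup).

Char. 7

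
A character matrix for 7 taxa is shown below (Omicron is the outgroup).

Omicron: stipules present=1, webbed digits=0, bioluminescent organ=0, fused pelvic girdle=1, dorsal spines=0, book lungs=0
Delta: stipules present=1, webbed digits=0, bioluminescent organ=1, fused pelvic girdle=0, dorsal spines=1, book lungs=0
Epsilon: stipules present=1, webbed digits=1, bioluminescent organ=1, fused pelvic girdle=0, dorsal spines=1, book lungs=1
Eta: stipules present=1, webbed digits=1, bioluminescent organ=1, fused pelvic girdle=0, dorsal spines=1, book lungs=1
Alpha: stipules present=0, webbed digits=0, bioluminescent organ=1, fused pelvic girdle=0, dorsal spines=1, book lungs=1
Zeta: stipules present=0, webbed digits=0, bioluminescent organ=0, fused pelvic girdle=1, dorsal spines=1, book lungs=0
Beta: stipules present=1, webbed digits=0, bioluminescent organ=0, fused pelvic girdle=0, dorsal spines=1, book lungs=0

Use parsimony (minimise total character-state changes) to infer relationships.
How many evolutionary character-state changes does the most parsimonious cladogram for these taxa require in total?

Character polarity is set by the outgroup: the derived state is whichever differs from the outgroup's state, so for stipules present, fused pelvic girdle the derived state is '0', and for the remaining characters it is '1'.
stipules present (state '0') occurs in Alpha and Zeta but conflicts with the nesting implied by the other characters — most parsimoniously interpreted as homoplasy.
webbed digits: derived state '1' in Epsilon and Eta only — synapomorphy for {Epsilon, Eta}.
bioluminescent organ (derived state '1') is shared by Alpha, Delta, Epsilon, and Eta — a synapomorphy uniting that clade.
fused pelvic girdle: derived state '0' in Alpha, Beta, Delta, Epsilon, and Eta only — synapomorphy for {Alpha, Beta, Delta, Epsilon, Eta}.
All ingroup taxa share the derived state '1' for dorsal spines; it defines the ingroup but does not resolve relationships within it.
book lungs (derived state '1') is shared by Alpha, Epsilon, and Eta — a synapomorphy uniting that clade.
Most parsimonious ingroup topology: (((Delta,((Epsilon,Eta),Alpha)),Beta),Zeta).
Changes per character on this tree: stipules present: 2; webbed digits: 1; bioluminescent organ: 1; fused pelvic girdle: 1; dorsal spines: 1; book lungs: 1.
Total = 7.

7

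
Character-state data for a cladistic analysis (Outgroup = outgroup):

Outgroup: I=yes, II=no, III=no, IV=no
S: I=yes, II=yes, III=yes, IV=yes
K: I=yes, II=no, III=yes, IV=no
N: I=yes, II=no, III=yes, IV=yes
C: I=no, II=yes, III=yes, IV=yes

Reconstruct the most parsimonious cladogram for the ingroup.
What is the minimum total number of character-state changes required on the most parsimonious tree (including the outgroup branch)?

4

Character polarity is set by the outgroup: the derived state is whichever differs from the outgroup's state, so for I the derived state is 'no', and for the remaining characters it is 'yes'.
I: derived state 'no' in C only — an autapomorphy, so it tells us nothing about relationships among taxa.
II (derived state 'yes') is shared by C and S — a synapomorphy uniting that clade.
III (derived state 'yes') is shared by all ingroup taxa — unites the whole ingroup.
IV: derived state 'yes' in C, N, and S only — synapomorphy for {C, N, S}.
Most parsimonious ingroup topology: (((S,C),N),K).
Changes per character on this tree: I: 1; II: 1; III: 1; IV: 1.
Total = 4.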